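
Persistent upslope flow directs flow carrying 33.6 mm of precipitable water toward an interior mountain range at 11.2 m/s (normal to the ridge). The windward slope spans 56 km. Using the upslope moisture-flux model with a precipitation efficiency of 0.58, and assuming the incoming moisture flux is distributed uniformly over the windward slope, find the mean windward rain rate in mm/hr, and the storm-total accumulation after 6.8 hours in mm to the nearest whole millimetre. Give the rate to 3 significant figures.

R ≈ 14.0 mm/hr; total ≈ 95 mm

Incoming column moisture flux per unit ridge length: F = V × PW = 11.2 × 33.6 = 376.32 mm·m/s.
Spread over the 56 km slope with efficiency ε = 0.58: R = ε·F/W = 0.58 × 376.32 / 56000 m = 3.898e-03 mm/s.
R = 3.898e-03 × 3600 = 14.0 mm/hr.
Over 6.8 h: total = 14.0 × 6.8 = 95.2 ≈ 95 mm.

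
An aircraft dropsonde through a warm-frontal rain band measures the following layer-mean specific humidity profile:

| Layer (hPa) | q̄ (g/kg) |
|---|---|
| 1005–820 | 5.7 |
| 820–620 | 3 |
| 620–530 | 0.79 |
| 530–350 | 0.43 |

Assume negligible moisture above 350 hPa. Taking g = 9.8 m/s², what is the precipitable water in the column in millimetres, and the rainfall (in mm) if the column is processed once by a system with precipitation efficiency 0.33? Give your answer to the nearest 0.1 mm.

Precipitable water is the column-integrated vapour mass per unit area: PW = (1/g) Σ q̄ Δp, with q in kg/kg and Δp in Pa (1 kg/m² of water = 1 mm).
Layer 1005–820 hPa: Δp = 185 hPa = 18500 Pa, q̄ = 0.0057 kg/kg → 0.0057 × 18500 / 9.8 = 10.76 mm
Layer 820–620 hPa: Δp = 200 hPa = 20000 Pa, q̄ = 0.003 kg/kg → 0.003 × 20000 / 9.8 = 6.12 mm
Layer 620–530 hPa: Δp = 90 hPa = 9000 Pa, q̄ = 0.00079 kg/kg → 0.00079 × 9000 / 9.8 = 0.73 mm
Layer 530–350 hPa: Δp = 180 hPa = 18000 Pa, q̄ = 0.00043 kg/kg → 0.00043 × 18000 / 9.8 = 0.79 mm
PW = 10.76 + 6.12 + 0.73 + 0.79 = 18.40 ≈ 18.4 mm.
Rainfall = ε × PW = 0.33 × 18.4 = 6.1 mm.

PW ≈ 18.4 mm; rainfall ≈ 6.1 mm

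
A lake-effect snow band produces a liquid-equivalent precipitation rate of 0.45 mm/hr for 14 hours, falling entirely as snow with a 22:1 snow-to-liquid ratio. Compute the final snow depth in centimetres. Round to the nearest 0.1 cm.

snow depth ≈ 13.9 cm

Liquid-equivalent depth = 0.45 × 14 = 6.3 mm.
Snow depth = 6.3 mm × 22 = 138.6 mm = 13.9 cm.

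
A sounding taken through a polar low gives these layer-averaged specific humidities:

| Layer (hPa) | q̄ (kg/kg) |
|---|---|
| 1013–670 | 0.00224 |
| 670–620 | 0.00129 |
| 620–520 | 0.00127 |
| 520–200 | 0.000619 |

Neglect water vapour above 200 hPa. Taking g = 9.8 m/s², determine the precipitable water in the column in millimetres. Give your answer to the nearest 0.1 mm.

Precipitable water is the column-integrated vapour mass per unit area: PW = (1/g) Σ q̄ Δp, with q in kg/kg and Δp in Pa (1 kg/m² of water = 1 mm).
Layer 1013–670 hPa: Δp = 343 hPa = 34300 Pa, q̄ = 0.00224 kg/kg → 0.00224 × 34300 / 9.8 = 7.84 mm
Layer 670–620 hPa: Δp = 50 hPa = 5000 Pa, q̄ = 0.00129 kg/kg → 0.00129 × 5000 / 9.8 = 0.66 mm
Layer 620–520 hPa: Δp = 100 hPa = 10000 Pa, q̄ = 0.00127 kg/kg → 0.00127 × 10000 / 9.8 = 1.30 mm
Layer 520–200 hPa: Δp = 320 hPa = 32000 Pa, q̄ = 0.000619 kg/kg → 0.000619 × 32000 / 9.8 = 2.02 mm
PW = 7.84 + 0.66 + 1.30 + 2.02 = 11.82 ≈ 11.8 mm.

PW ≈ 11.8 mm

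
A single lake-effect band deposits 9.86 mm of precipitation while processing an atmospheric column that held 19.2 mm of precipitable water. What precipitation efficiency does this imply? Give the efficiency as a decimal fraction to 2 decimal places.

ε = precipitation / PW = 9.86 / 19.2 = 0.51.

ε ≈ 0.51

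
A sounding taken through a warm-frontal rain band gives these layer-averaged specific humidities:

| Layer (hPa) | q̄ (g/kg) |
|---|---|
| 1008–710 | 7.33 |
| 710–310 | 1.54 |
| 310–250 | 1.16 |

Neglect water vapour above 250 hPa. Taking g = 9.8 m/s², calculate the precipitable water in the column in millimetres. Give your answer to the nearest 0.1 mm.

Precipitable water is the column-integrated vapour mass per unit area: PW = (1/g) Σ q̄ Δp, with q in kg/kg and Δp in Pa (1 kg/m² of water = 1 mm).
Layer 1008–710 hPa: Δp = 298 hPa = 29800 Pa, q̄ = 0.00733 kg/kg → 0.00733 × 29800 / 9.8 = 22.29 mm
Layer 710–310 hPa: Δp = 400 hPa = 40000 Pa, q̄ = 0.00154 kg/kg → 0.00154 × 40000 / 9.8 = 6.29 mm
Layer 310–250 hPa: Δp = 60 hPa = 6000 Pa, q̄ = 0.00116 kg/kg → 0.00116 × 6000 / 9.8 = 0.71 mm
PW = 22.29 + 6.29 + 0.71 = 29.29 ≈ 29.3 mm.

PW ≈ 29.3 mm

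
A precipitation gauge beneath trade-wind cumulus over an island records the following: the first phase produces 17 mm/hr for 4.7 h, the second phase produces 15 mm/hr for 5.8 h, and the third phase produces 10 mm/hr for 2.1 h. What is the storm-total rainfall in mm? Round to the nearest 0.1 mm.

total ≈ 187.9 mm

Total = Σ Rᵢ Δtᵢ = 17 × 4.7 + 15 × 5.8 + 10 × 2.1
      = 79.9 + 87 + 21 = 187.9 mm.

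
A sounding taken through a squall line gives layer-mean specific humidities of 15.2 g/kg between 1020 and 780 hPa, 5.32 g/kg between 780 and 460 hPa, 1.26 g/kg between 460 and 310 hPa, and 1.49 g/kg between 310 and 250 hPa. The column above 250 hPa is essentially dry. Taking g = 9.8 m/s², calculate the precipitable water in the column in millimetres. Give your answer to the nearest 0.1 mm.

Precipitable water is the column-integrated vapour mass per unit area: PW = (1/g) Σ q̄ Δp, with q in kg/kg and Δp in Pa (1 kg/m² of water = 1 mm).
Layer 1020–780 hPa: Δp = 240 hPa = 24000 Pa, q̄ = 0.0152 kg/kg → 0.0152 × 24000 / 9.8 = 37.22 mm
Layer 780–460 hPa: Δp = 320 hPa = 32000 Pa, q̄ = 0.00532 kg/kg → 0.00532 × 32000 / 9.8 = 17.37 mm
Layer 460–310 hPa: Δp = 150 hPa = 15000 Pa, q̄ = 0.00126 kg/kg → 0.00126 × 15000 / 9.8 = 1.93 mm
Layer 310–250 hPa: Δp = 60 hPa = 6000 Pa, q̄ = 0.00149 kg/kg → 0.00149 × 6000 / 9.8 = 0.91 mm
PW = 37.22 + 17.37 + 1.93 + 0.91 = 57.43 ≈ 57.4 mm.

PW ≈ 57.4 mm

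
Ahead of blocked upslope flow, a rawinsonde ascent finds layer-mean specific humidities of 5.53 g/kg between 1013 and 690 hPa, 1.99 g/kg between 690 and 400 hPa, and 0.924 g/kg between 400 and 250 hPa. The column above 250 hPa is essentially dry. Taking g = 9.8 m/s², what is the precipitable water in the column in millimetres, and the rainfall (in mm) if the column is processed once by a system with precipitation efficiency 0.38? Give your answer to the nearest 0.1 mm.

PW ≈ 25.5 mm; rainfall ≈ 9.7 mm

Precipitable water is the column-integrated vapour mass per unit area: PW = (1/g) Σ q̄ Δp, with q in kg/kg and Δp in Pa (1 kg/m² of water = 1 mm).
Layer 1013–690 hPa: Δp = 323 hPa = 32300 Pa, q̄ = 0.00553 kg/kg → 0.00553 × 32300 / 9.8 = 18.23 mm
Layer 690–400 hPa: Δp = 290 hPa = 29000 Pa, q̄ = 0.00199 kg/kg → 0.00199 × 29000 / 9.8 = 5.89 mm
Layer 400–250 hPa: Δp = 150 hPa = 15000 Pa, q̄ = 0.000924 kg/kg → 0.000924 × 15000 / 9.8 = 1.41 mm
PW = 18.23 + 5.89 + 1.41 = 25.53 ≈ 25.5 mm.
Rainfall = ε × PW = 0.38 × 25.5 = 9.7 mm.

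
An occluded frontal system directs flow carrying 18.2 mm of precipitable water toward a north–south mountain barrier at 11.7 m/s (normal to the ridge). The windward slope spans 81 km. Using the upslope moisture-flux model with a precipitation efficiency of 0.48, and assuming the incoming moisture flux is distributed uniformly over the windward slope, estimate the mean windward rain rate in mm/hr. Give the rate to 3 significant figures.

Incoming column moisture flux per unit ridge length: F = V × PW = 11.7 × 18.2 = 212.94 mm·m/s.
Spread over the 81 km slope with efficiency ε = 0.48: R = ε·F/W = 0.48 × 212.94 / 81000 m = 1.262e-03 mm/s.
R = 1.262e-03 × 3600 = 4.54 mm/hr.

R ≈ 4.54 mm/hr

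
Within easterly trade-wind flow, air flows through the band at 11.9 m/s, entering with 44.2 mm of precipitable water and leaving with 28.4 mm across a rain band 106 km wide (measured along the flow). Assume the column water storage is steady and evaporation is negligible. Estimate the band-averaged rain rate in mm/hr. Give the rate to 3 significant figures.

R ≈ 6.39 mm/hr

Column moisture flux per unit crosswind length is F = V × PW.
Inflow: F_in = 11.9 × 44.2 = 525.98 mm·m/s
Outflow: F_out = 11.9 × 28.4 = 337.96 mm·m/s
Steady-state rate R = (F_in − F_out)/L = (525.98 − 337.96) / 106000 m = 1.774e-03 mm/s.
R = 1.774e-03 × 3600 = 6.39 mm/hr.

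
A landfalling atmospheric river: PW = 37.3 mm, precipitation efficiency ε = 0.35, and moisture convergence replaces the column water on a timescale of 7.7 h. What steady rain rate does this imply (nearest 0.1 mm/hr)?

Each overturning extracts ε × PW = 0.35 × 37.3 = 13.055 mm.
Rate = ε·PW / τ = 13.055 / 7.7 h = 1.7 mm/hr.

R ≈ 1.7 mm/hr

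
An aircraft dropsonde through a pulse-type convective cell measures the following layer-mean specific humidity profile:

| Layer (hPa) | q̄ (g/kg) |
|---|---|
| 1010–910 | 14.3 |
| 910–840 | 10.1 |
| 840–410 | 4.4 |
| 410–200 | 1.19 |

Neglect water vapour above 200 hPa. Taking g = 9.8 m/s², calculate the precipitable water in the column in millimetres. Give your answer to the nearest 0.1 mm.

Precipitable water is the column-integrated vapour mass per unit area: PW = (1/g) Σ q̄ Δp, with q in kg/kg and Δp in Pa (1 kg/m² of water = 1 mm).
Layer 1010–910 hPa: Δp = 100 hPa = 10000 Pa, q̄ = 0.0143 kg/kg → 0.0143 × 10000 / 9.8 = 14.59 mm
Layer 910–840 hPa: Δp = 70 hPa = 7000 Pa, q̄ = 0.0101 kg/kg → 0.0101 × 7000 / 9.8 = 7.21 mm
Layer 840–410 hPa: Δp = 430 hPa = 43000 Pa, q̄ = 0.0044 kg/kg → 0.0044 × 43000 / 9.8 = 19.31 mm
Layer 410–200 hPa: Δp = 210 hPa = 21000 Pa, q̄ = 0.00119 kg/kg → 0.00119 × 21000 / 9.8 = 2.55 mm
PW = 14.59 + 7.21 + 19.31 + 2.55 = 43.66 ≈ 43.7 mm.

PW ≈ 43.7 mm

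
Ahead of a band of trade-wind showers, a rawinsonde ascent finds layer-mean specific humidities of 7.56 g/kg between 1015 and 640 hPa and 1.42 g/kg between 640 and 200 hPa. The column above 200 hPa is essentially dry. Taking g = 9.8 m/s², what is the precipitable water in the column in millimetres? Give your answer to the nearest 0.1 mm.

PW ≈ 35.3 mm

Precipitable water is the column-integrated vapour mass per unit area: PW = (1/g) Σ q̄ Δp, with q in kg/kg and Δp in Pa (1 kg/m² of water = 1 mm).
Layer 1015–640 hPa: Δp = 375 hPa = 37500 Pa, q̄ = 0.00756 kg/kg → 0.00756 × 37500 / 9.8 = 28.93 mm
Layer 640–200 hPa: Δp = 440 hPa = 44000 Pa, q̄ = 0.00142 kg/kg → 0.00142 × 44000 / 9.8 = 6.38 mm
PW = 28.93 + 6.38 = 35.31 ≈ 35.3 mm.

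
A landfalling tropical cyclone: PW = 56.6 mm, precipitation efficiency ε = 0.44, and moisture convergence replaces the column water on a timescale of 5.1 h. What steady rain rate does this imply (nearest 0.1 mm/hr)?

Each overturning extracts ε × PW = 0.44 × 56.6 = 24.904 mm.
Rate = ε·PW / τ = 24.904 / 5.1 h = 4.9 mm/hr.

R ≈ 4.9 mm/hr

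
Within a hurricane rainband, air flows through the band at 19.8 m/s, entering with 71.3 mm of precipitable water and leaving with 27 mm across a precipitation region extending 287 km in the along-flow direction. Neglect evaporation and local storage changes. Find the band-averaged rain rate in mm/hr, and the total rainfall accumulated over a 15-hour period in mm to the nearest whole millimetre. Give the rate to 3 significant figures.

R ≈ 11.0 mm/hr; total ≈ 165 mm

Column moisture flux per unit crosswind length is F = V × PW.
Inflow: F_in = 19.8 × 71.3 = 1411.74 mm·m/s
Outflow: F_out = 19.8 × 27 = 534.6 mm·m/s
Steady-state rate R = (F_in − F_out)/L = (1411.74 − 534.6) / 287000 m = 3.056e-03 mm/s.
R = 3.056e-03 × 3600 = 11.0 mm/hr.
Over 15 h: total = 11.0 × 15 = 165 mm.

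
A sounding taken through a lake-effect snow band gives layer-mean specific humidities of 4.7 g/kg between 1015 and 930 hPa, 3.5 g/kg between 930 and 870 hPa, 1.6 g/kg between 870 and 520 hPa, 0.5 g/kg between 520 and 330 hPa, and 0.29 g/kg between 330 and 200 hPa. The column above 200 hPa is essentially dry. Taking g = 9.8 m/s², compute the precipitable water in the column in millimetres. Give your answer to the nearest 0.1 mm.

PW ≈ 13.3 mm

Precipitable water is the column-integrated vapour mass per unit area: PW = (1/g) Σ q̄ Δp, with q in kg/kg and Δp in Pa (1 kg/m² of water = 1 mm).
Layer 1015–930 hPa: Δp = 85 hPa = 8500 Pa, q̄ = 0.0047 kg/kg → 0.0047 × 8500 / 9.8 = 4.08 mm
Layer 930–870 hPa: Δp = 60 hPa = 6000 Pa, q̄ = 0.0035 kg/kg → 0.0035 × 6000 / 9.8 = 2.14 mm
Layer 870–520 hPa: Δp = 350 hPa = 35000 Pa, q̄ = 0.0016 kg/kg → 0.0016 × 35000 / 9.8 = 5.71 mm
Layer 520–330 hPa: Δp = 190 hPa = 19000 Pa, q̄ = 0.0005 kg/kg → 0.0005 × 19000 / 9.8 = 0.97 mm
Layer 330–200 hPa: Δp = 130 hPa = 13000 Pa, q̄ = 0.00029 kg/kg → 0.00029 × 13000 / 9.8 = 0.38 mm
PW = 4.08 + 2.14 + 5.71 + 0.97 + 0.38 = 13.28 ≈ 13.3 mm.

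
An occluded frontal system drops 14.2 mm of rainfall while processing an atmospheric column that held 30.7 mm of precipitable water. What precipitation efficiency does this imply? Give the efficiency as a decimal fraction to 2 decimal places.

ε ≈ 0.46

ε = rainfall / PW = 14.2 / 30.7 = 0.46.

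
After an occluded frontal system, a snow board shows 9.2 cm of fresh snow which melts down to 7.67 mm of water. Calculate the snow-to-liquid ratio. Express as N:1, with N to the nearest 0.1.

Ratio = snow depth / SWE = 92 mm / 7.67 mm = 12.0, i.e. 12.0:1.

ratio ≈ 12.0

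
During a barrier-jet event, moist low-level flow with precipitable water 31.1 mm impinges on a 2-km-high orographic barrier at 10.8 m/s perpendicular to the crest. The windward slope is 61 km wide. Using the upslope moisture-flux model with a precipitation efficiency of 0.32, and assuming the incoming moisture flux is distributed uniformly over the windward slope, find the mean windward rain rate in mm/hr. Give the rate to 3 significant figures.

R ≈ 6.34 mm/hr

Incoming column moisture flux per unit ridge length: F = V × PW = 10.8 × 31.1 = 335.88 mm·m/s.
Spread over the 61 km slope with efficiency ε = 0.32: R = ε·F/W = 0.32 × 335.88 / 61000 m = 1.762e-03 mm/s.
R = 1.762e-03 × 3600 = 6.34 mm/hr.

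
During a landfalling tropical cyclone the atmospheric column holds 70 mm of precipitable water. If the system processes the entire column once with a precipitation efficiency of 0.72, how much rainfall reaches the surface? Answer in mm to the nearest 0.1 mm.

rainfall ≈ 50.4 mm

Rainfall = ε × PW = 0.72 × 70 = 50.4 mm.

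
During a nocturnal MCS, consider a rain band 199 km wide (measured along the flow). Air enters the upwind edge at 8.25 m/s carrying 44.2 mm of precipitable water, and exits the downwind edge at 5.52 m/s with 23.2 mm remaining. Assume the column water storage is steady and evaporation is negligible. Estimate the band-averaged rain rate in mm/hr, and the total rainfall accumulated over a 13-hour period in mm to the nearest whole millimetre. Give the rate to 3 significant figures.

Column moisture flux per unit crosswind length is F = V × PW.
Inflow: F_in = 8.25 × 44.2 = 364.65 mm·m/s
Outflow: F_out = 5.52 × 23.2 = 128.064 mm·m/s
Steady-state rate R = (F_in − F_out)/L = (364.65 − 128.064) / 199000 m = 1.189e-03 mm/s.
R = 1.189e-03 × 3600 = 4.28 mm/hr.
Over 13 h: total = 4.28 × 13 = 55.64 ≈ 56 mm.

R ≈ 4.28 mm/hr; total ≈ 56 mm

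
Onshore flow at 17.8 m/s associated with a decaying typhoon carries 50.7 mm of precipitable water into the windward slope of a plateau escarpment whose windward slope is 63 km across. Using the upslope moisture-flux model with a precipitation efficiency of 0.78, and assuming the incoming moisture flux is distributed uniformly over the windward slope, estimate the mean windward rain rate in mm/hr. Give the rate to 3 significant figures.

Incoming column moisture flux per unit ridge length: F = V × PW = 17.8 × 50.7 = 902.46 mm·m/s.
Spread over the 63 km slope with efficiency ε = 0.78: R = ε·F/W = 0.78 × 902.46 / 63000 m = 1.117e-02 mm/s.
R = 1.117e-02 × 3600 = 40.2 mm/hr.

R ≈ 40.2 mm/hr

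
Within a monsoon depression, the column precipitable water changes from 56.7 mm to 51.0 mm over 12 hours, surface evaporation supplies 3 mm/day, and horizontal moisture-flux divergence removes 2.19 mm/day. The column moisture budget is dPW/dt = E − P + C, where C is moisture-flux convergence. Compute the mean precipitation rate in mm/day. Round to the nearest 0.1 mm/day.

P ≈ 12.2 mm/day

dPW/dt = (51.0 − 56.7) mm / (12/24 day) = -11.400 mm/day.
P = E + C − dPW/dt = 3 + (-2.19) − (-11.400) = 12.2 mm/day.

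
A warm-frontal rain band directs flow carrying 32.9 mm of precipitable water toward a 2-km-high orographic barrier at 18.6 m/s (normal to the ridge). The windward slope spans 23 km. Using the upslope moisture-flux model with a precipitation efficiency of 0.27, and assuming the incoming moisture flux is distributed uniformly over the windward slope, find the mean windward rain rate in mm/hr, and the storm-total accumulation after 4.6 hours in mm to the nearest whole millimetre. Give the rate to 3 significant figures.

R ≈ 25.9 mm/hr; total ≈ 119 mm

Incoming column moisture flux per unit ridge length: F = V × PW = 18.6 × 32.9 = 611.94 mm·m/s.
Spread over the 23 km slope with efficiency ε = 0.27: R = ε·F/W = 0.27 × 611.94 / 23000 m = 7.184e-03 mm/s.
R = 7.184e-03 × 3600 = 25.9 mm/hr.
Over 4.6 h: total = 25.9 × 4.6 = 119.14 ≈ 119 mm.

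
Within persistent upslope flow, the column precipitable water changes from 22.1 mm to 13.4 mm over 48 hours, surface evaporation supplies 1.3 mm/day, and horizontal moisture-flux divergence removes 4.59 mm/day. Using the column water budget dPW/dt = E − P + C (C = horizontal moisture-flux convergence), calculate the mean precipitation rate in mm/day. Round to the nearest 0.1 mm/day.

dPW/dt = (13.4 − 22.1) mm / (48/24 day) = -4.350 mm/day.
P = E + C − dPW/dt = 1.3 + (-4.59) − (-4.350) = 1.1 mm/day.

P ≈ 1.1 mm/day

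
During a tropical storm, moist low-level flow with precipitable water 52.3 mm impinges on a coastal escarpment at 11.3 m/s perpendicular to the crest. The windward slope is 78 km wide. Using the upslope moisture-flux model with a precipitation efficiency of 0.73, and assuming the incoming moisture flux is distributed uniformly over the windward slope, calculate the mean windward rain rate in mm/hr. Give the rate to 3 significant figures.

Incoming column moisture flux per unit ridge length: F = V × PW = 11.3 × 52.3 = 590.99 mm·m/s.
Spread over the 78 km slope with efficiency ε = 0.73: R = ε·F/W = 0.73 × 590.99 / 78000 m = 5.531e-03 mm/s.
R = 5.531e-03 × 3600 = 19.9 mm/hr.

R ≈ 19.9 mm/hr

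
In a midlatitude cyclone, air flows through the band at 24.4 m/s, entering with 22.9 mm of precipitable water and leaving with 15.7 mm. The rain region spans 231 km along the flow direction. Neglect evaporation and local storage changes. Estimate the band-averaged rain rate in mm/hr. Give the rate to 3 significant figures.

Column moisture flux per unit crosswind length is F = V × PW.
Inflow: F_in = 24.4 × 22.9 = 558.76 mm·m/s
Outflow: F_out = 24.4 × 15.7 = 383.08 mm·m/s
Steady-state rate R = (F_in − F_out)/L = (558.76 − 383.08) / 231000 m = 7.605e-04 mm/s.
R = 7.605e-04 × 3600 = 2.74 mm/hr.

R ≈ 2.74 mm/hr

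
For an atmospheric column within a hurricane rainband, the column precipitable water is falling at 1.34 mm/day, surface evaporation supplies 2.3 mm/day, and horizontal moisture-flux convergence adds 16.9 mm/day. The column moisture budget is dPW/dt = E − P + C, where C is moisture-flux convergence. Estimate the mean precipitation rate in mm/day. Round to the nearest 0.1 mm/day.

P ≈ 20.5 mm/day

dPW/dt = -1.34 mm/day.
P = E + C − dPW/dt = 2.3 + (16.9) − (-1.34) = 20.5 mm/day.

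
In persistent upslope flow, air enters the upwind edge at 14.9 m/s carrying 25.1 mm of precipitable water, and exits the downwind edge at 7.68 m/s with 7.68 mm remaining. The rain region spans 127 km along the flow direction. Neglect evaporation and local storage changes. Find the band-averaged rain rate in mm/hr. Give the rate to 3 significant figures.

Column moisture flux per unit crosswind length is F = V × PW.
Inflow: F_in = 14.9 × 25.1 = 373.99 mm·m/s
Outflow: F_out = 7.68 × 7.68 = 58.9824 mm·m/s
Steady-state rate R = (F_in − F_out)/L = (373.99 − 58.9824) / 127000 m = 2.480e-03 mm/s.
R = 2.480e-03 × 3600 = 8.93 mm/hr.

R ≈ 8.93 mm/hr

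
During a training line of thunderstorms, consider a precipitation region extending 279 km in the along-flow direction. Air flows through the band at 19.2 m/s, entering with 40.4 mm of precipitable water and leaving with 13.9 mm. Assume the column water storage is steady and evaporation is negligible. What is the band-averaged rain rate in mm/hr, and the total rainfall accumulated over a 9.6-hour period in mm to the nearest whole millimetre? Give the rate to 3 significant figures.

Column moisture flux per unit crosswind length is F = V × PW.
Inflow: F_in = 19.2 × 40.4 = 775.68 mm·m/s
Outflow: F_out = 19.2 × 13.9 = 266.88 mm·m/s
Steady-state rate R = (F_in − F_out)/L = (775.68 − 266.88) / 279000 m = 1.824e-03 mm/s.
R = 1.824e-03 × 3600 = 6.57 mm/hr.
Over 9.6 h: total = 6.57 × 9.6 = 63.072 ≈ 63 mm.

R ≈ 6.57 mm/hr; total ≈ 63 mm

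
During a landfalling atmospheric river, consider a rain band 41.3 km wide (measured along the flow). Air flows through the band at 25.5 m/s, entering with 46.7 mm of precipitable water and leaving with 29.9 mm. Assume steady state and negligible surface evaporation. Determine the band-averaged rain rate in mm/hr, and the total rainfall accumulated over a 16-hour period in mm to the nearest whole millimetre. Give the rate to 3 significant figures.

Column moisture flux per unit crosswind length is F = V × PW.
Inflow: F_in = 25.5 × 46.7 = 1190.85 mm·m/s
Outflow: F_out = 25.5 × 29.9 = 762.45 mm·m/s
Steady-state rate R = (F_in − F_out)/L = (1190.85 − 762.45) / 41300 m = 1.037e-02 mm/s.
R = 1.037e-02 × 3600 = 37.3 mm/hr.
Over 16 h: total = 37.3 × 16 = 596.8 ≈ 597 mm.

R ≈ 37.3 mm/hr; total ≈ 597 mm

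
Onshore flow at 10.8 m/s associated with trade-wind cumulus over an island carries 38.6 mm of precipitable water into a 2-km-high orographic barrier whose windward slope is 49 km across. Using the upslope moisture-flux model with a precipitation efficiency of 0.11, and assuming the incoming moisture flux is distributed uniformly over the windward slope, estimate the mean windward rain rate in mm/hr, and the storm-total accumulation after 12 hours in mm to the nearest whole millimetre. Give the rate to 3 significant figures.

Incoming column moisture flux per unit ridge length: F = V × PW = 10.8 × 38.6 = 416.88 mm·m/s.
Spread over the 49 km slope with efficiency ε = 0.11: R = ε·F/W = 0.11 × 416.88 / 49000 m = 9.359e-04 mm/s.
R = 9.359e-04 × 3600 = 3.37 mm/hr.
Over 12 h: total = 3.37 × 12 = 40.44 ≈ 40 mm.

R ≈ 3.37 mm/hr; total ≈ 40 mm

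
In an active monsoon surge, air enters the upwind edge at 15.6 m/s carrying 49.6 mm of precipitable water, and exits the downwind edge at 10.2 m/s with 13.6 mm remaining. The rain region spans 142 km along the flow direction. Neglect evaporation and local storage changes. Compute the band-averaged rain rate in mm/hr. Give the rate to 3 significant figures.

R ≈ 16.1 mm/hr

Column moisture flux per unit crosswind length is F = V × PW.
Inflow: F_in = 15.6 × 49.6 = 773.76 mm·m/s
Outflow: F_out = 10.2 × 13.6 = 138.72 mm·m/s
Steady-state rate R = (F_in − F_out)/L = (773.76 − 138.72) / 142000 m = 4.472e-03 mm/s.
R = 4.472e-03 × 3600 = 16.1 mm/hr.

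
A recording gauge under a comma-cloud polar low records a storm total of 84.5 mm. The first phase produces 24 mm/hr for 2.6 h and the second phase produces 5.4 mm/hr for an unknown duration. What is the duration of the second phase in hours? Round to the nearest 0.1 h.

duration ≈ 4.1 h

Known phases: 24 × 2.6 = 62.4 mm.
Remaining depth = 84.5 − 62.4 = 22.1 mm.
Duration = 22.1 / 5.4 = 4.1 h.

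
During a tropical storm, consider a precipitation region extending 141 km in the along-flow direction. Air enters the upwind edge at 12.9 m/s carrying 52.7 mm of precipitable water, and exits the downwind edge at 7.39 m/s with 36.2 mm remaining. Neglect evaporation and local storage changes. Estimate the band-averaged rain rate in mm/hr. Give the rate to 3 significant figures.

R ≈ 10.5 mm/hr

Column moisture flux per unit crosswind length is F = V × PW.
Inflow: F_in = 12.9 × 52.7 = 679.83 mm·m/s
Outflow: F_out = 7.39 × 36.2 = 267.518 mm·m/s
Steady-state rate R = (F_in − F_out)/L = (679.83 − 267.518) / 141000 m = 2.924e-03 mm/s.
R = 2.924e-03 × 3600 = 10.5 mm/hr.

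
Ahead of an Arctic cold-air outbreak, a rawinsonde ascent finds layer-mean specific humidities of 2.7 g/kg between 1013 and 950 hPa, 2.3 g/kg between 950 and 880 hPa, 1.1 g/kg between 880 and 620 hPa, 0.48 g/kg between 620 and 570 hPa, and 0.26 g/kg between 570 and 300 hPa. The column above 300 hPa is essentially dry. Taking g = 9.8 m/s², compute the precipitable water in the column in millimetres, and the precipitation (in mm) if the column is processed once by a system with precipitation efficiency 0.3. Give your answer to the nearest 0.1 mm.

Precipitable water is the column-integrated vapour mass per unit area: PW = (1/g) Σ q̄ Δp, with q in kg/kg and Δp in Pa (1 kg/m² of water = 1 mm).
Layer 1013–950 hPa: Δp = 63 hPa = 6300 Pa, q̄ = 0.0027 kg/kg → 0.0027 × 6300 / 9.8 = 1.74 mm
Layer 950–880 hPa: Δp = 70 hPa = 7000 Pa, q̄ = 0.0023 kg/kg → 0.0023 × 7000 / 9.8 = 1.64 mm
Layer 880–620 hPa: Δp = 260 hPa = 26000 Pa, q̄ = 0.0011 kg/kg → 0.0011 × 26000 / 9.8 = 2.92 mm
Layer 620–570 hPa: Δp = 50 hPa = 5000 Pa, q̄ = 0.00048 kg/kg → 0.00048 × 5000 / 9.8 = 0.24 mm
Layer 570–300 hPa: Δp = 270 hPa = 27000 Pa, q̄ = 0.00026 kg/kg → 0.00026 × 27000 / 9.8 = 0.72 mm
PW = 1.74 + 1.64 + 2.92 + 0.24 + 0.72 = 7.26 ≈ 7.3 mm.
Precipitation = ε × PW = 0.3 × 7.3 = 2.2 mm.

PW ≈ 7.3 mm; precipitation ≈ 2.2 mm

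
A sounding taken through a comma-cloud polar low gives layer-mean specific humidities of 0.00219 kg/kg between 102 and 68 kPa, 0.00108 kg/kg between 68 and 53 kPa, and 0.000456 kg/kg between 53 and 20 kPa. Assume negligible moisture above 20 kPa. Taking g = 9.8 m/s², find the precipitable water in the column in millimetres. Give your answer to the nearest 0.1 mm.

Precipitable water is the column-integrated vapour mass per unit area: PW = (1/g) Σ q̄ Δp, with q in kg/kg and Δp in Pa (1 kg/m² of water = 1 mm).
Layer 102–68 kPa: Δp = 340 hPa = 34000 Pa, q̄ = 0.00219 kg/kg → 0.00219 × 34000 / 9.8 = 7.60 mm
Layer 68–53 kPa: Δp = 150 hPa = 15000 Pa, q̄ = 0.00108 kg/kg → 0.00108 × 15000 / 9.8 = 1.65 mm
Layer 53–20 kPa: Δp = 330 hPa = 33000 Pa, q̄ = 0.000456 kg/kg → 0.000456 × 33000 / 9.8 = 1.54 mm
PW = 7.60 + 1.65 + 1.54 = 10.79 ≈ 10.8 mm.

PW ≈ 10.8 mm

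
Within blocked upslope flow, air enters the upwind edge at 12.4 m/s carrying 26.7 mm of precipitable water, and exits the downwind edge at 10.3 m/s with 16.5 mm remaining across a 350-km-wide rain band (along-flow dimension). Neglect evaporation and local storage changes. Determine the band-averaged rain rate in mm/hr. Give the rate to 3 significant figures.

Column moisture flux per unit crosswind length is F = V × PW.
Inflow: F_in = 12.4 × 26.7 = 331.08 mm·m/s
Outflow: F_out = 10.3 × 16.5 = 169.95 mm·m/s
Steady-state rate R = (F_in − F_out)/L = (331.08 − 169.95) / 350000 m = 4.604e-04 mm/s.
R = 4.604e-04 × 3600 = 1.66 mm/hr.

R ≈ 1.66 mm/hr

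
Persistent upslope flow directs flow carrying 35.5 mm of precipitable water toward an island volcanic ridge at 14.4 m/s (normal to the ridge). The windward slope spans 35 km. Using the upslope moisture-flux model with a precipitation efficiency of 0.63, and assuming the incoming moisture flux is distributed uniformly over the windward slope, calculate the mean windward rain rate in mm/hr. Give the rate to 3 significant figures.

R ≈ 33.1 mm/hr

Incoming column moisture flux per unit ridge length: F = V × PW = 14.4 × 35.5 = 511.2 mm·m/s.
Spread over the 35 km slope with efficiency ε = 0.63: R = ε·F/W = 0.63 × 511.2 / 35000 m = 9.202e-03 mm/s.
R = 9.202e-03 × 3600 = 33.1 mm/hr.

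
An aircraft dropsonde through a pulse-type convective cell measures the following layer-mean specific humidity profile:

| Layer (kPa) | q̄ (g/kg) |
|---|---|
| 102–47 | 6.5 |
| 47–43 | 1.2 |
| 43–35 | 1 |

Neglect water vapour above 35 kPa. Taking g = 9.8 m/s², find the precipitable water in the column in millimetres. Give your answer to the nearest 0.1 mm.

PW ≈ 37.8 mm

Precipitable water is the column-integrated vapour mass per unit area: PW = (1/g) Σ q̄ Δp, with q in kg/kg and Δp in Pa (1 kg/m² of water = 1 mm).
Layer 102–47 kPa: Δp = 550 hPa = 55000 Pa, q̄ = 0.0065 kg/kg → 0.0065 × 55000 / 9.8 = 36.48 mm
Layer 47–43 kPa: Δp = 40 hPa = 4000 Pa, q̄ = 0.0012 kg/kg → 0.0012 × 4000 / 9.8 = 0.49 mm
Layer 43–35 kPa: Δp = 80 hPa = 8000 Pa, q̄ = 0.001 kg/kg → 0.001 × 8000 / 9.8 = 0.82 mm
PW = 36.48 + 0.49 + 0.82 = 37.79 ≈ 37.8 mm.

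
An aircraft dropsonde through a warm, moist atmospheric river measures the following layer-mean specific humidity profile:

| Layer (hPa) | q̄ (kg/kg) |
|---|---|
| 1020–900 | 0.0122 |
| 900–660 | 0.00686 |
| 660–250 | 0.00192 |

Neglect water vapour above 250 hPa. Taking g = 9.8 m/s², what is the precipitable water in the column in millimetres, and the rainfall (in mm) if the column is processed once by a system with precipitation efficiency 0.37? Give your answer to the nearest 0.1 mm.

Precipitable water is the column-integrated vapour mass per unit area: PW = (1/g) Σ q̄ Δp, with q in kg/kg and Δp in Pa (1 kg/m² of water = 1 mm).
Layer 1020–900 hPa: Δp = 120 hPa = 12000 Pa, q̄ = 0.0122 kg/kg → 0.0122 × 12000 / 9.8 = 14.94 mm
Layer 900–660 hPa: Δp = 240 hPa = 24000 Pa, q̄ = 0.00686 kg/kg → 0.00686 × 24000 / 9.8 = 16.80 mm
Layer 660–250 hPa: Δp = 410 hPa = 41000 Pa, q̄ = 0.00192 kg/kg → 0.00192 × 41000 / 9.8 = 8.03 mm
PW = 14.94 + 16.80 + 8.03 = 39.77 ≈ 39.8 mm.
Rainfall = ε × PW = 0.37 × 39.8 = 14.7 mm.

PW ≈ 39.8 mm; rainfall ≈ 14.7 mm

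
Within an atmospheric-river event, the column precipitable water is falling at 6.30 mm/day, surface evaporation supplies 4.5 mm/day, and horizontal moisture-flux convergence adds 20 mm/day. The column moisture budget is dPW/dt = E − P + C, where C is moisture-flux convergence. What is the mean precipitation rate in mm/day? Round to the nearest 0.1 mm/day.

P ≈ 30.8 mm/day

dPW/dt = -6.30 mm/day.
P = E + C − dPW/dt = 4.5 + (20) − (-6.30) = 30.8 mm/day.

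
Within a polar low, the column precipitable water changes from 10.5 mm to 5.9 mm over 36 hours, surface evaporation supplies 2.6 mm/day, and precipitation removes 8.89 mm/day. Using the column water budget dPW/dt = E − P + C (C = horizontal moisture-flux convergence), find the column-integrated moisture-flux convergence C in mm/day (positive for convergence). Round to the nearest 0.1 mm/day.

C ≈ 3.2 mm/day

dPW/dt = (5.9 − 10.5) mm / (36/24 day) = -3.067 mm/day.
C = dPW/dt − E + P = (-3.067) − 2.6 + 8.89 = 3.2 mm/day.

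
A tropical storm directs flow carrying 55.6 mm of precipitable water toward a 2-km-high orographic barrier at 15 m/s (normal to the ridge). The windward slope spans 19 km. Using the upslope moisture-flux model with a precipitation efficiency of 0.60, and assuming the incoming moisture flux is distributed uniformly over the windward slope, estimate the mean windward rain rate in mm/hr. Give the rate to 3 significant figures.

Incoming column moisture flux per unit ridge length: F = V × PW = 15 × 55.6 = 834 mm·m/s.
Spread over the 19 km slope with efficiency ε = 0.60: R = ε·F/W = 0.60 × 834 / 19000 m = 2.634e-02 mm/s.
R = 2.634e-02 × 3600 = 94.8 mm/hr.

R ≈ 94.8 mm/hr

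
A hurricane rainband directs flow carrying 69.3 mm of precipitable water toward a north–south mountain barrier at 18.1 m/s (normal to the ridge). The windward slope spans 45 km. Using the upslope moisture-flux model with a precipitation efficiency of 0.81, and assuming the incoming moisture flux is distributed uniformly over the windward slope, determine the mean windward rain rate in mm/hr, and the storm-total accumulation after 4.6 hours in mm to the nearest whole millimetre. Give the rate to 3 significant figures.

R ≈ 81.3 mm/hr; total ≈ 374 mm

Incoming column moisture flux per unit ridge length: F = V × PW = 18.1 × 69.3 = 1254.33 mm·m/s.
Spread over the 45 km slope with efficiency ε = 0.81: R = ε·F/W = 0.81 × 1254.33 / 45000 m = 2.258e-02 mm/s.
R = 2.258e-02 × 3600 = 81.3 mm/hr.
Over 4.6 h: total = 81.3 × 4.6 = 373.98 ≈ 374 mm.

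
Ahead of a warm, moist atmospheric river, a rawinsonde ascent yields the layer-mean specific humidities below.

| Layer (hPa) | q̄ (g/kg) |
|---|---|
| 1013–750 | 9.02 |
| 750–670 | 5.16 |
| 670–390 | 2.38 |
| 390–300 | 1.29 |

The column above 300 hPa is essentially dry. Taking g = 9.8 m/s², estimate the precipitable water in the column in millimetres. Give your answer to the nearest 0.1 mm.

PW ≈ 36.4 mm

Precipitable water is the column-integrated vapour mass per unit area: PW = (1/g) Σ q̄ Δp, with q in kg/kg and Δp in Pa (1 kg/m² of water = 1 mm).
Layer 1013–750 hPa: Δp = 263 hPa = 26300 Pa, q̄ = 0.00902 kg/kg → 0.00902 × 26300 / 9.8 = 24.21 mm
Layer 750–670 hPa: Δp = 80 hPa = 8000 Pa, q̄ = 0.00516 kg/kg → 0.00516 × 8000 / 9.8 = 4.21 mm
Layer 670–390 hPa: Δp = 280 hPa = 28000 Pa, q̄ = 0.00238 kg/kg → 0.00238 × 28000 / 9.8 = 6.80 mm
Layer 390–300 hPa: Δp = 90 hPa = 9000 Pa, q̄ = 0.00129 kg/kg → 0.00129 × 9000 / 9.8 = 1.18 mm
PW = 24.21 + 4.21 + 6.80 + 1.18 = 36.40 ≈ 36.4 mm.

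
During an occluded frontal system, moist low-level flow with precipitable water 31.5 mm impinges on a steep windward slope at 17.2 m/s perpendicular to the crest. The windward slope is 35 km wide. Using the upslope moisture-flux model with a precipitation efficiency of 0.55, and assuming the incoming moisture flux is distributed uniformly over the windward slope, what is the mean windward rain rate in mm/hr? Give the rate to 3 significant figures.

Incoming column moisture flux per unit ridge length: F = V × PW = 17.2 × 31.5 = 541.8 mm·m/s.
Spread over the 35 km slope with efficiency ε = 0.55: R = ε·F/W = 0.55 × 541.8 / 35000 m = 8.514e-03 mm/s.
R = 8.514e-03 × 3600 = 30.7 mm/hr.

R ≈ 30.7 mm/hr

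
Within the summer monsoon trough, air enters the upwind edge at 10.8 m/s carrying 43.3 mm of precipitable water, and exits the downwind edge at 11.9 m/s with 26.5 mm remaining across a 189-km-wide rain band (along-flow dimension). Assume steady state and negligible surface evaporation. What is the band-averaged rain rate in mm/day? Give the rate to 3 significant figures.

Column moisture flux per unit crosswind length is F = V × PW.
Inflow: F_in = 10.8 × 43.3 = 467.64 mm·m/s
Outflow: F_out = 11.9 × 26.5 = 315.35 mm·m/s
Steady-state rate R = (F_in − F_out)/L = (467.64 − 315.35) / 189000 m = 8.058e-04 mm/s.
R = 8.058e-04 × 3600 × 24 = 69.6 mm/day.

R ≈ 69.6 mm/day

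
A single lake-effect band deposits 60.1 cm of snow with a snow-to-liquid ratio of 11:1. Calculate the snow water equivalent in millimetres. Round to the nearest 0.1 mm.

SWE = snow depth / ratio = 60.1 cm / 11 = 5.464 cm = 54.6 mm.

SWE ≈ 54.6 mm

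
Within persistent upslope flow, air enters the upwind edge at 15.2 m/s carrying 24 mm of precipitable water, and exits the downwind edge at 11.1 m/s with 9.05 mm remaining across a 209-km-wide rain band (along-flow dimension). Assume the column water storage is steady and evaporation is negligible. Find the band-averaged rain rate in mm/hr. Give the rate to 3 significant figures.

Column moisture flux per unit crosswind length is F = V × PW.
Inflow: F_in = 15.2 × 24 = 364.8 mm·m/s
Outflow: F_out = 11.1 × 9.05 = 100.455 mm·m/s
Steady-state rate R = (F_in − F_out)/L = (364.8 − 100.455) / 209000 m = 1.265e-03 mm/s.
R = 1.265e-03 × 3600 = 4.55 mm/hr.

R ≈ 4.55 mm/hr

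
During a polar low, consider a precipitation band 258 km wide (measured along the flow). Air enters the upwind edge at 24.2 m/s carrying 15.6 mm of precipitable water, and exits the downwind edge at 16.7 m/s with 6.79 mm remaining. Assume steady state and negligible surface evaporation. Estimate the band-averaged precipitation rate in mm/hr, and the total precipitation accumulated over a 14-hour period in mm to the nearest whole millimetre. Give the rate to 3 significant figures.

R ≈ 3.69 mm/hr; total ≈ 52 mm

Column moisture flux per unit crosswind length is F = V × PW.
Inflow: F_in = 24.2 × 15.6 = 377.52 mm·m/s
Outflow: F_out = 16.7 × 6.79 = 113.393 mm·m/s
Steady-state rate R = (F_in − F_out)/L = (377.52 − 113.393) / 258000 m = 1.024e-03 mm/s.
R = 1.024e-03 × 3600 = 3.69 mm/hr.
Over 14 h: total = 3.69 × 14 = 51.66 ≈ 52 mm.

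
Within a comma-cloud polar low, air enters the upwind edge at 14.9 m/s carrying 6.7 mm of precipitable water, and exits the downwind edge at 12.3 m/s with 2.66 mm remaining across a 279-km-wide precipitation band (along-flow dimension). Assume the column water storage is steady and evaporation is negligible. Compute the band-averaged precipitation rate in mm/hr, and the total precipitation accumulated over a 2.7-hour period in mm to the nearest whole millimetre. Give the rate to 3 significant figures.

Column moisture flux per unit crosswind length is F = V × PW.
Inflow: F_in = 14.9 × 6.7 = 99.83 mm·m/s
Outflow: F_out = 12.3 × 2.66 = 32.718 mm·m/s
Steady-state rate R = (F_in − F_out)/L = (99.83 − 32.718) / 279000 m = 2.405e-04 mm/s.
R = 2.405e-04 × 3600 = 0.866 mm/hr.
Over 2.7 h: total = 0.866 × 2.7 = 2.3382 ≈ 2 mm.

R ≈ 0.866 mm/hr; total ≈ 2 mm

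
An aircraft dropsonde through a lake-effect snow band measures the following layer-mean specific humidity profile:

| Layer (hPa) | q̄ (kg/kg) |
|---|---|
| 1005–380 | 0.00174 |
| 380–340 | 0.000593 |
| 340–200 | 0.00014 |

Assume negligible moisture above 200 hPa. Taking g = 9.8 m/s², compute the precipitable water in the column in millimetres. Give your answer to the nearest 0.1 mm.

PW ≈ 11.5 mm

Precipitable water is the column-integrated vapour mass per unit area: PW = (1/g) Σ q̄ Δp, with q in kg/kg and Δp in Pa (1 kg/m² of water = 1 mm).
Layer 1005–380 hPa: Δp = 625 hPa = 62500 Pa, q̄ = 0.00174 kg/kg → 0.00174 × 62500 / 9.8 = 11.10 mm
Layer 380–340 hPa: Δp = 40 hPa = 4000 Pa, q̄ = 0.000593 kg/kg → 0.000593 × 4000 / 9.8 = 0.24 mm
Layer 340–200 hPa: Δp = 140 hPa = 14000 Pa, q̄ = 0.00014 kg/kg → 0.00014 × 14000 / 9.8 = 0.20 mm
PW = 11.10 + 0.24 + 0.20 = 11.54 ≈ 11.5 mm.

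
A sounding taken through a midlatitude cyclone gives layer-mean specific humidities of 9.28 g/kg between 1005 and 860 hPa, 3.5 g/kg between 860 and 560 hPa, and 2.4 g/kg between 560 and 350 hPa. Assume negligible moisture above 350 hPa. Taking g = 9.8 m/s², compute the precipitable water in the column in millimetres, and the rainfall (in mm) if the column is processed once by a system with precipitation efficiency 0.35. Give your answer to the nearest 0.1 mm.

PW ≈ 29.6 mm; rainfall ≈ 10.4 mm

Precipitable water is the column-integrated vapour mass per unit area: PW = (1/g) Σ q̄ Δp, with q in kg/kg and Δp in Pa (1 kg/m² of water = 1 mm).
Layer 1005–860 hPa: Δp = 145 hPa = 14500 Pa, q̄ = 0.00928 kg/kg → 0.00928 × 14500 / 9.8 = 13.73 mm
Layer 860–560 hPa: Δp = 300 hPa = 30000 Pa, q̄ = 0.0035 kg/kg → 0.0035 × 30000 / 9.8 = 10.71 mm
Layer 560–350 hPa: Δp = 210 hPa = 21000 Pa, q̄ = 0.0024 kg/kg → 0.0024 × 21000 / 9.8 = 5.14 mm
PW = 13.73 + 10.71 + 5.14 = 29.58 ≈ 29.6 mm.
Rainfall = ε × PW = 0.35 × 29.6 = 10.4 mm.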